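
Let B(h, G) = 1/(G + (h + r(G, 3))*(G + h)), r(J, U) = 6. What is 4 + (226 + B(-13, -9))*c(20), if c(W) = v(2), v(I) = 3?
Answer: 98893/145 ≈ 682.02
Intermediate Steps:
c(W) = 3
B(h, G) = 1/(G + (6 + h)*(G + h)) (B(h, G) = 1/(G + (h + 6)*(G + h)) = 1/(G + (6 + h)*(G + h)))
4 + (226 + B(-13, -9))*c(20) = 4 + (226 + 1/((-13)² + 6*(-13) + 7*(-9) - 9*(-13)))*3 = 4 + (226 + 1/(169 - 78 - 63 + 117))*3 = 4 + (226 + 1/145)*3 = 4 + (32771/145)*3 = 4 + 98313/145 = 98893/145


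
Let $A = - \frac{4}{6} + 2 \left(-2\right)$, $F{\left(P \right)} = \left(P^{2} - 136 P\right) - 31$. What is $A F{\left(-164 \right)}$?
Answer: $- \frac{688366}{3} \approx -2.2946 \cdot 10^{5}$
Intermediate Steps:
$F{\left(P \right)} = -31 + P^{2} - 136 P$
$A = - \frac{14}{3}$ ($A = \left(-4\right) \frac{1}{6} - 4 = - \frac{2}{3} - 4 = - \frac{14}{3} \approx -4.6667$)
$A F{\left(-164 \right)} = - \frac{14 \left(-31 + \left(-164\right)^{2} - -22304\right)}{3} = - \frac{14 \left(-31 + 26896 + 22304\right)}{3} = \left(- \frac{14}{3}\right) 49169 = - \frac{688366}{3}$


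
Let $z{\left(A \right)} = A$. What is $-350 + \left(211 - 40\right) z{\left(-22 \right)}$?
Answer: $-4112$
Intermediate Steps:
$-350 + \left(211 - 40\right) z{\left(-22 \right)} = -350 + \left(211 - 40\right) \left(-22\right) = -350 + 171 \left(-22\right) = -350 - 3762 = -4112$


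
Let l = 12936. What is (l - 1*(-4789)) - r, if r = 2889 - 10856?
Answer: 25692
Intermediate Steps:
r = -7967
(l - 1*(-4789)) - r = (12936 - 1*(-4789)) - 1*(-7967) = (12936 + 4789) + 7967 = 17725 + 7967 = 25692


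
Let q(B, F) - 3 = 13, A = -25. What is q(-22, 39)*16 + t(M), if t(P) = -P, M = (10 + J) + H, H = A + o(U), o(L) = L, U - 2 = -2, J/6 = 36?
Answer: 55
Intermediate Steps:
J = 216 (J = 6*36 = 216)
U = 0 (U = 2 - 2 = 0)
q(B, F) = 16 (q(B, F) = 3 + 13 = 16)
H = -25 (H = -25 + 0 = -25)
M = 201 (M = (10 + 216) - 25 = 226 - 25 = 201)
q(-22, 39)*16 + t(M) = 16*16 - 1*201 = 256 - 201 = 55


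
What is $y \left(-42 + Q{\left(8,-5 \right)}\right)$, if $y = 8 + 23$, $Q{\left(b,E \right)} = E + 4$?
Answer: $-1333$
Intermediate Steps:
$Q{\left(b,E \right)} = 4 + E$
$y = 31$
$y \left(-42 + Q{\left(8,-5 \right)}\right) = 31 \left(-42 + \left(4 - 5\right)\right) = 31 \left(-42 - 1\right) = 31 \left(-43\right) = -1333$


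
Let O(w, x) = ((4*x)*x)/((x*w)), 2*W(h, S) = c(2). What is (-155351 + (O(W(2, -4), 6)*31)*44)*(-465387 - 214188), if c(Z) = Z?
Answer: 83326088625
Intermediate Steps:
W(h, S) = 1 (W(h, S) = (1/2)*2 = 1)
O(w, x) = 4*x/w (O(w, x) = (4*x**2)/((w*x)) = (4*x**2)*(1/(w*x)) = 4*x/w)
(-155351 + (O(W(2, -4), 6)*31)*44)*(-465387 - 214188) = (-155351 + ((4*6/1)*31)*44)*(-465387 - 214188) = (-155351 + ((4*6*1)*31)*44)*(-679575) = (-155351 + (24*31)*44)*(-679575) = (-155351 + 744*44)*(-679575) = (-155351 + 32736)*(-679575) = -122615*(-679575) = 83326088625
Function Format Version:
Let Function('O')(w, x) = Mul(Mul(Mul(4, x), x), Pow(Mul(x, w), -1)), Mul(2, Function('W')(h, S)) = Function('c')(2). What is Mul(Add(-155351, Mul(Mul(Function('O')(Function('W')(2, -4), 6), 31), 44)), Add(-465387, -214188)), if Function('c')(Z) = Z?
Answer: 83326088625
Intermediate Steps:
Function('W')(h, S) = 1 (Function('W')(h, S) = Mul(Rational(1, 2), 2) = 1)
Function('O')(w, x) = Mul(4, x, Pow(w, -1)) (Function('O')(w, x) = Mul(Mul(4, Pow(x, 2)), Pow(Mul(w, x), -1)) = Mul(Mul(4, Pow(x, 2)), Mul(Pow(w, -1), Pow(x, -1))) = Mul(4, x, Pow(w, -1)))
Mul(Add(-155351, Mul(Mul(Function('O')(Function('W')(2, -4), 6), 31), 44)), Add(-465387, -214188)) = Mul(Add(-155351, Mul(Mul(Mul(4, 6, Pow(1, -1)), 31), 44)), Add(-465387, -214188)) = Mul(Add(-155351, Mul(Mul(Mul(4, 6, 1), 31), 44)), -679575) = Mul(Add(-155351, Mul(Mul(24, 31), 44)), -679575) = Mul(Add(-155351, Mul(744, 44)), -679575) = Mul(Add(-155351, 32736), -679575) = Mul(-122615, -679575) = 83326088625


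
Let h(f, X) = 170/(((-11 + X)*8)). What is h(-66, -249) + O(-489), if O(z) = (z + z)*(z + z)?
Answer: 198948655/208 ≈ 9.5648e+5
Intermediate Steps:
h(f, X) = 170/(-88 + 8*X)
O(z) = 4*z² (O(z) = (2*z)*(2*z) = 4*z²)
h(-66, -249) + O(-489) = 85/(4*(-11 - 249)) + 4*(-489)² = (85/4)/(-260) + 4*239121 = (85/4)*(-1/260) + 956484 = -17/208 + 956484 = 198948655/208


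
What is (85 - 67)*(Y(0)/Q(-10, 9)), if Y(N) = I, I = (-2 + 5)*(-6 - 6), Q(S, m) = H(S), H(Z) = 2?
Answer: -324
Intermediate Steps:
Q(S, m) = 2
I = -36 (I = 3*(-12) = -36)
Y(N) = -36
(85 - 67)*(Y(0)/Q(-10, 9)) = (85 - 67)*(-36/2) = 18*(-36*½) = 18*(-18) = -324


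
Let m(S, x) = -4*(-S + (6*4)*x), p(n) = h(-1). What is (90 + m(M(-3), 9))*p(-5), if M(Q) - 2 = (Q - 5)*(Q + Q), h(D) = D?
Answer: 574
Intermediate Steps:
M(Q) = 2 + 2*Q*(-5 + Q) (M(Q) = 2 + (Q - 5)*(Q + Q) = 2 + (-5 + Q)*(2*Q) = 2 + 2*Q*(-5 + Q))
p(n) = -1
m(S, x) = -96*x + 4*S (m(S, x) = -4*(-S + 24*x) = -96*x + 4*S)
(90 + m(M(-3), 9))*p(-5) = (90 + (-96*9 + 4*(2 - 10*(-3) + 2*(-3)**2)))*(-1) = (90 + (-864 + 4*(2 + 30 + 2*9)))*(-1) = (90 + (-864 + 4*(2 + 30 + 18)))*(-1) = (90 + (-864 + 4*50))*(-1) = (90 + (-864 + 200))*(-1) = (90 - 664)*(-1) = -574*(-1) = 574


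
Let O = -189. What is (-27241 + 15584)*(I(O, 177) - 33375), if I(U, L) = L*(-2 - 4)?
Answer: 401432109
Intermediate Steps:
I(U, L) = -6*L (I(U, L) = L*(-6) = -6*L)
(-27241 + 15584)*(I(O, 177) - 33375) = (-27241 + 15584)*(-6*177 - 33375) = -11657*(-1062 - 33375) = -11657*(-34437) = 401432109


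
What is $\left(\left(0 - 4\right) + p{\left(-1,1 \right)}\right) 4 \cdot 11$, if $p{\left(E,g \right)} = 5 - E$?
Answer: $88$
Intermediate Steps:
$\left(\left(0 - 4\right) + p{\left(-1,1 \right)}\right) 4 \cdot 11 = \left(\left(0 - 4\right) + \left(5 - -1\right)\right) 4 \cdot 11 = \left(-4 + \left(5 + 1\right)\right) 4 \cdot 11 = \left(-4 + 6\right) 4 \cdot 11 = 2 \cdot 4 \cdot 11 = 8 \cdot 11 = 88$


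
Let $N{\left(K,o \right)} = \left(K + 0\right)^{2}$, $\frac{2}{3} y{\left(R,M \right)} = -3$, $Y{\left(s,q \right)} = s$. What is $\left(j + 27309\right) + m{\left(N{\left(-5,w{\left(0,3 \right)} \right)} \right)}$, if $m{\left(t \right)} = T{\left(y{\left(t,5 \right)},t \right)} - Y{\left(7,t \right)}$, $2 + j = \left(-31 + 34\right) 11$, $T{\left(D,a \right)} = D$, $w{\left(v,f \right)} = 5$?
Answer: $\frac{54657}{2} \approx 27329.0$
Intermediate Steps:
$y{\left(R,M \right)} = - \frac{9}{2}$ ($y{\left(R,M \right)} = \frac{3}{2} \left(-3\right) = - \frac{9}{2}$)
$N{\left(K,o \right)} = K^{2}$
$j = 31$ ($j = -2 + \left(-31 + 34\right) 11 = -2 + 3 \cdot 11 = -2 + 33 = 31$)
$m{\left(t \right)} = - \frac{23}{2}$ ($m{\left(t \right)} = - \frac{9}{2} - 7 = - \frac{23}{2}$)
$\left(j + 27309\right) + m{\left(N{\left(-5,w{\left(0,3 \right)} \right)} \right)} = \left(31 + 27309\right) - \frac{23}{2} = 27340 - \frac{23}{2} = \frac{54657}{2}$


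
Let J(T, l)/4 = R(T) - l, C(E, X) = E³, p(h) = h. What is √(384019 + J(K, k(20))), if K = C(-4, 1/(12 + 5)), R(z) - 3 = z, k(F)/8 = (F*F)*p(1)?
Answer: 5*√14839 ≈ 609.08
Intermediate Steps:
k(F) = 8*F² (k(F) = 8*((F*F)*1) = 8*(F²*1) = 8*F²)
R(z) = 3 + z
K = -64 (K = (-4)³ = -64)
J(T, l) = 12 - 4*l + 4*T (J(T, l) = 4*((3 + T) - l) = 4*(3 + T - l) = 12 - 4*l + 4*T)
√(384019 + J(K, k(20))) = √(384019 + (12 - 32*20² + 4*(-64))) = √(384019 + (12 - 32*400 - 256)) = √(384019 + (12 - 4*3200 - 256)) = √(384019 + (12 - 12800 - 256)) = √(384019 - 13044) = √370975 = 5*√14839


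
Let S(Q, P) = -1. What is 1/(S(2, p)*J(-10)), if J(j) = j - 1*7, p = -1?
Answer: 1/17 ≈ 0.058824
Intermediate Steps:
J(j) = -7 + j (J(j) = j - 7 = -7 + j)
1/(S(2, p)*J(-10)) = 1/(-(-7 - 10)) = 1/(-1*(-17)) = 1/17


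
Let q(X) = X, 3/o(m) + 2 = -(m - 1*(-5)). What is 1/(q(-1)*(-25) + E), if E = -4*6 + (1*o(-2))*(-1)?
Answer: 5/8 ≈ 0.62500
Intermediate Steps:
o(m) = 3/(-7 - m) (o(m) = 3/(-2 - (m - 1*(-5))) = 3/(-2 - (m + 5)) = 3/(-2 - (5 + m)) = 3/(-2 + (-5 - m)) = 3/(-7 - m))
E = -117/5 (E = -4*6 + (1*(-3/(7 - 2)))*(-1) = -24 + (1*(-3/5))*(-1) = -24 + (1*(-3*⅕))*(-1) = -24 + (1*(-⅗))*(-1) = -24 - ⅗*(-1) = -24 + ⅗ = -117/5 ≈ -23.400)
1/(q(-1)*(-25) + E) = 1/(-1*(-25) - 117/5) = 1/(25 - 117/5) = 1/(8/5) = 5/8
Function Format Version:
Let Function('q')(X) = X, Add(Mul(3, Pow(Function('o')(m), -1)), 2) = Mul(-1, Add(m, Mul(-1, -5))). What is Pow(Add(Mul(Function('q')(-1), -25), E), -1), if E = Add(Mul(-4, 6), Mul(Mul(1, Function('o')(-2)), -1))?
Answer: Rational(5, 8) ≈ 0.62500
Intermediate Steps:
Function('o')(m) = Mul(3, Pow(Add(-7, Mul(-1, m)), -1)) (Function('o')(m) = Mul(3, Pow(Add(-2, Mul(-1, Add(m, Mul(-1, -5)))), -1)) = Mul(3, Pow(Add(-2, Mul(-1, Add(m, 5))), -1)) = Mul(3, Pow(Add(-2, Mul(-1, Add(5, m))), -1)) = Mul(3, Pow(Add(-2, Add(-5, Mul(-1, m))), -1)) = Mul(3, Pow(Add(-7, Mul(-1, m)), -1)))
E = Rational(-117, 5) (E = Add(Mul(-4, 6), Mul(Mul(1, Mul(-3, Pow(Add(7, -2), -1))), -1)) = Add(-24, Mul(Mul(1, Mul(-3, Pow(5, -1))), -1)) = Add(-24, Mul(Mul(1, Mul(-3, Rational(1, 5))), -1)) = Add(-24, Mul(Mul(1, Rational(-3, 5)), -1)) = Add(-24, Mul(Rational(-3, 5), -1)) = Add(-24, Rational(3, 5)) = Rational(-117, 5) ≈ -23.400)
Pow(Add(Mul(Function('q')(-1), -25), E), -1) = Pow(Add(Mul(-1, -25), Rational(-117, 5)), -1) = Pow(Add(25, Rational(-117, 5)), -1) = Pow(Rational(8, 5), -1) = Rational(5, 8)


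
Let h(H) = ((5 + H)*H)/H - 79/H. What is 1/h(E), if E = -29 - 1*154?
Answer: -183/32495 ≈ -0.0056316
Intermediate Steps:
E = -183 (E = -29 - 154 = -183)
h(H) = 5 + H - 79/H (h(H) = (H*(5 + H))/H - 79/H = (5 + H) - 79/H = 5 + H - 79/H)
1/h(E) = 1/(5 - 183 - 79/(-183)) = 1/(5 - 183 - 79*(-1/183)) = 1/(5 - 183 + 79/183) = 1/(-32495/183) = -183/32495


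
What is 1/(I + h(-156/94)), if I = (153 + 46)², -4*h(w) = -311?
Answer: 4/158715 ≈ 2.5202e-5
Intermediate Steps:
h(w) = 311/4 (h(w) = -¼*(-311) = 311/4)
I = 39601 (I = 199² = 39601)
1/(I + h(-156/94)) = 1/(39601 + 311/4) = 1/(158715/4) = 4/158715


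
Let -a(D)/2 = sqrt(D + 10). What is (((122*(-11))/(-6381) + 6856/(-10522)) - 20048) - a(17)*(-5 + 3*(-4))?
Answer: -673035014974/33570441 - 102*sqrt(3) ≈ -20225.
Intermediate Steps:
a(D) = -2*sqrt(10 + D) (a(D) = -2*sqrt(D + 10) = -2*sqrt(10 + D))
(((122*(-11))/(-6381) + 6856/(-10522)) - 20048) - a(17)*(-5 + 3*(-4)) = (((122*(-11))/(-6381) + 6856/(-10522)) - 20048) - (-2*sqrt(10 + 17))*(-5 + 3*(-4)) = ((-1342*(-1/6381) + 6856*(-1/10522)) - 20048) - (-6*sqrt(3))*(-5 - 12) = ((1342/6381 - 3428/5261) - 20048) - (-6*sqrt(3))*(-17) = (-14813806/33570441 - 20048) - (-6*sqrt(3))*(-17) = -673035014974/33570441 - 102*sqrt(3)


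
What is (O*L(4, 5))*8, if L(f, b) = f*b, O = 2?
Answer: 320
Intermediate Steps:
L(f, b) = b*f
(O*L(4, 5))*8 = (2*(5*4))*8 = (2*20)*8 = 40*8 = 320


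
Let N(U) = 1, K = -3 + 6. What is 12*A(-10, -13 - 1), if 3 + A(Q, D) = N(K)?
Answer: -24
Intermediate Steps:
K = 3
A(Q, D) = -2 (A(Q, D) = -3 + 1 = -2)
12*A(-10, -13 - 1) = 12*(-2) = -24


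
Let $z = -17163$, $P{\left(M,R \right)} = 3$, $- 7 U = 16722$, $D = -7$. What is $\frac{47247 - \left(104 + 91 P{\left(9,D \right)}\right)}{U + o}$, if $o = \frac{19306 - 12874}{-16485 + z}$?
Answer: $- \frac{22999109}{1172306} \approx -19.619$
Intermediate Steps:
$U = - \frac{16722}{7}$ ($U = \left(- \frac{1}{7}\right) 16722 = - \frac{16722}{7} \approx -2388.9$)
$o = - \frac{134}{701}$ ($o = \frac{19306 - 12874}{-16485 - 17163} = \frac{6432}{-33648} = 6432 \left(- \frac{1}{33648}\right) = - \frac{134}{701} \approx -0.19116$)
$\frac{47247 - \left(104 + 91 P{\left(9,D \right)}\right)}{U + o} = \frac{47247 - 377}{- \frac{16722}{7} - \frac{134}{701}} = \frac{47247 - 377}{- \frac{11723060}{4907}} = \left(47247 - 377\right) \left(- \frac{4907}{11723060}\right) = 46870 \left(- \frac{4907}{11723060}\right) = - \frac{22999109}{1172306}$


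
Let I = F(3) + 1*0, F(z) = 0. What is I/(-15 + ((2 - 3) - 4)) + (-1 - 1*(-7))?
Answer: 6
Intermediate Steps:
I = 0 (I = 0 + 1*0 = 0 + 0 = 0)
I/(-15 + ((2 - 3) - 4)) + (-1 - 1*(-7)) = 0/(-15 + ((2 - 3) - 4)) + (-1 - 1*(-7)) = 0/(-15 + (-1 - 4)) + (-1 + 7) = 0/(-15 - 5) + 6 = 0/(-20) + 6 = -1/20*0 + 6 = 0 + 6 = 6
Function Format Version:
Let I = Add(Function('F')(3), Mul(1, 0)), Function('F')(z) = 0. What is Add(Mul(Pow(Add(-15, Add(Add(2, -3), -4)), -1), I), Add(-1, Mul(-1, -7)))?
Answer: 6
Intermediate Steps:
I = 0 (I = Add(0, Mul(1, 0)) = Add(0, 0) = 0)
Add(Mul(Pow(Add(-15, Add(Add(2, -3), -4)), -1), I), Add(-1, Mul(-1, -7))) = Add(Mul(Pow(Add(-15, Add(Add(2, -3), -4)), -1), 0), Add(-1, Mul(-1, -7))) = Add(Mul(Pow(Add(-15, Add(-1, -4)), -1), 0), Add(-1, 7)) = Add(Mul(Pow(Add(-15, -5), -1), 0), 6) = Add(Mul(Pow(-20, -1), 0), 6) = Add(Mul(Rational(-1, 20), 0), 6) = Add(0, 6) = 6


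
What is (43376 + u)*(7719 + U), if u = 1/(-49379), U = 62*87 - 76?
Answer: 27923474488611/49379 ≈ 5.6549e+8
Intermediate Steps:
U = 5318 (U = 5394 - 76 = 5318)
u = -1/49379 ≈ -2.0252e-5
(43376 + u)*(7719 + U) = (43376 - 1/49379)*(7719 + 5318) = (2141863503/49379)*13037 = 27923474488611/49379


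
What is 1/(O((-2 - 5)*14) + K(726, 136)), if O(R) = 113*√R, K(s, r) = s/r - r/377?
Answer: 467318644/117488145007023 - 74264108048*I*√2/117488145007023 ≈ 3.9776e-6 - 0.00089392*I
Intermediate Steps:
K(s, r) = -r/377 + s/r (K(s, r) = s/r - r*(1/377) = s/r - r/377 = -r/377 + s/r)
1/(O((-2 - 5)*14) + K(726, 136)) = 1/(113*√((-2 - 5)*14) + (-1/377*136 + 726/136)) = 1/(113*√(-7*14) + (-136/377 + 726*(1/136))) = 1/(113*√(-98) + (-136/377 + 363/68)) = 1/(113*(7*I*√2) + 127603/25636) = 1/(791*I*√2 + 127603/25636) = 1/(127603/25636 + 791*I*√2)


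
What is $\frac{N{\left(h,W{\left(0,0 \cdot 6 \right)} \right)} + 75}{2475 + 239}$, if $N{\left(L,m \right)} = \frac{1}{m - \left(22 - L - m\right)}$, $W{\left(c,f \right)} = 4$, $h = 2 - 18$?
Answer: $\frac{2249}{81420} \approx 0.027622$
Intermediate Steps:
$h = -16$ ($h = 2 - 18 = -16$)
$N{\left(L,m \right)} = \frac{1}{-22 + L + 2 m}$ ($N{\left(L,m \right)} = \frac{1}{m + \left(-22 + L + m\right)} = \frac{1}{-22 + L + 2 m}$)
$\frac{N{\left(h,W{\left(0,0 \cdot 6 \right)} \right)} + 75}{2475 + 239} = \frac{\frac{1}{-22 - 16 + 2 \cdot 4} + 75}{2475 + 239} = \frac{\frac{1}{-22 - 16 + 8} + 75}{2714} = \left(\frac{1}{-30} + 75\right) \frac{1}{2714} = \left(- \frac{1}{30} + 75\right) \frac{1}{2714} = \frac{2249}{30} \cdot \frac{1}{2714} = \frac{2249}{81420}$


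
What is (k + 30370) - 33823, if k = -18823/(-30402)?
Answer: -104959283/30402 ≈ -3452.4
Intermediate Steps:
k = 18823/30402 (k = -18823*(-1/30402) = 18823/30402 ≈ 0.61914)
(k + 30370) - 33823 = (18823/30402 + 30370) - 33823 = 923327563/30402 - 33823 = -104959283/30402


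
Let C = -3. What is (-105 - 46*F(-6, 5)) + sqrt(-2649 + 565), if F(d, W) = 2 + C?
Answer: -59 + 2*I*sqrt(521) ≈ -59.0 + 45.651*I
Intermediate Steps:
F(d, W) = -1 (F(d, W) = 2 - 3 = -1)
(-105 - 46*F(-6, 5)) + sqrt(-2649 + 565) = (-105 - 46*(-1)) + sqrt(-2649 + 565) = (-105 + 46) + sqrt(-2084) = -59 + 2*I*sqrt(521)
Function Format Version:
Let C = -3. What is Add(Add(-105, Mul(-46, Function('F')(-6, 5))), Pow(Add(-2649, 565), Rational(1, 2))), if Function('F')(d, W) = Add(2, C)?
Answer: Add(-59, Mul(2, I, Pow(521, Rational(1, 2)))) ≈ Add(-59.000, Mul(45.651, I))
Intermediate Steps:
Function('F')(d, W) = -1 (Function('F')(d, W) = Add(2, -3) = -1)
Add(Add(-105, Mul(-46, Function('F')(-6, 5))), Pow(Add(-2649, 565), Rational(1, 2))) = Add(Add(-105, Mul(-46, -1)), Pow(Add(-2649, 565), Rational(1, 2))) = Add(Add(-105, 46), Pow(-2084, Rational(1, 2))) = Add(-59, Mul(2, I, Pow(521, Rational(1, 2))))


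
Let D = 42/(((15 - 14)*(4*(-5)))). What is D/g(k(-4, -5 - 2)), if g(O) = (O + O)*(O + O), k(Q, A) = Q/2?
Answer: -21/160 ≈ -0.13125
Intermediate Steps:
k(Q, A) = Q/2 (k(Q, A) = Q*(1/2) = Q/2)
g(O) = 4*O**2 (g(O) = (2*O)*(2*O) = 4*O**2)
D = -21/10 (D = 42/((1*(-20))) = 42/(-20) = 42*(-1/20) = -21/10 ≈ -2.1000)
D/g(k(-4, -5 - 2)) = -21/(10*(4*((1/2)*(-4))**2)) = -21/(10*(4*(-2)**2)) = -21/(10*(4*4)) = -21/10/16 = -21/10*1/16 = -21/160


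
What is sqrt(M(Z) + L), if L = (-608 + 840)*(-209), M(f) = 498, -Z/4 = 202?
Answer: I*sqrt(47990) ≈ 219.07*I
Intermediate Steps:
Z = -808 (Z = -4*202 = -808)
L = -48488 (L = 232*(-209) = -48488)
sqrt(M(Z) + L) = sqrt(498 - 48488) = sqrt(-47990) = I*sqrt(47990)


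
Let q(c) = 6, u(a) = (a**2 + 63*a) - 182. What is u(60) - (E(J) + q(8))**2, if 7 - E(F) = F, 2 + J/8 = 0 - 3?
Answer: 4389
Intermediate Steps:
u(a) = -182 + a**2 + 63*a
J = -40 (J = -16 + 8*(0 - 3) = -16 + 8*(-3) = -16 - 24 = -40)
E(F) = 7 - F
u(60) - (E(J) + q(8))**2 = (-182 + 60**2 + 63*60) - ((7 - 1*(-40)) + 6)**2 = (-182 + 3600 + 3780) - ((7 + 40) + 6)**2 = 7198 - (47 + 6)**2 = 7198 - 1*53**2 = 7198 - 1*2809 = 7198 - 2809 = 4389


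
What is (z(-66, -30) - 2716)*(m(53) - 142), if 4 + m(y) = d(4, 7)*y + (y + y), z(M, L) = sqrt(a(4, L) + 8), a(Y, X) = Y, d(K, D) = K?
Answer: -467152 + 344*sqrt(3) ≈ -4.6656e+5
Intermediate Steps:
z(M, L) = 2*sqrt(3) (z(M, L) = sqrt(4 + 8) = sqrt(12) = 2*sqrt(3))
m(y) = -4 + 6*y (m(y) = -4 + (4*y + (y + y)) = -4 + (4*y + 2*y) = -4 + 6*y)
(z(-66, -30) - 2716)*(m(53) - 142) = (2*sqrt(3) - 2716)*((-4 + 6*53) - 142) = (-2716 + 2*sqrt(3))*((-4 + 318) - 142) = (-2716 + 2*sqrt(3))*(314 - 142) = (-2716 + 2*sqrt(3))*172 = -467152 + 344*sqrt(3)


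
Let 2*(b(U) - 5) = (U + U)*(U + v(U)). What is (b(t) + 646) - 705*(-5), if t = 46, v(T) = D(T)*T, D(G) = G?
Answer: 103628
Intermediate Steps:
v(T) = T² (v(T) = T*T = T²)
b(U) = 5 + U*(U + U²) (b(U) = 5 + ((U + U)*(U + U²))/2 = 5 + ((2*U)*(U + U²))/2 = 5 + (2*U*(U + U²))/2 = 5 + U*(U + U²))
(b(t) + 646) - 705*(-5) = ((5 + 46² + 46³) + 646) - 705*(-5) = ((5 + 2116 + 97336) + 646) + 3525 = (99457 + 646) + 3525 = 100103 + 3525 = 103628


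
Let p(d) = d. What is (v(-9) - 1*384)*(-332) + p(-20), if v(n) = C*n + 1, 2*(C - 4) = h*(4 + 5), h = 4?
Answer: 192872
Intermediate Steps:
C = 22 (C = 4 + (4*(4 + 5))/2 = 4 + (4*9)/2 = 4 + (½)*36 = 4 + 18 = 22)
v(n) = 1 + 22*n (v(n) = 22*n + 1 = 1 + 22*n)
(v(-9) - 1*384)*(-332) + p(-20) = ((1 + 22*(-9)) - 1*384)*(-332) - 20 = ((1 - 198) - 384)*(-332) - 20 = (-197 - 384)*(-332) - 20 = -581*(-332) - 20 = 192892 - 20 = 192872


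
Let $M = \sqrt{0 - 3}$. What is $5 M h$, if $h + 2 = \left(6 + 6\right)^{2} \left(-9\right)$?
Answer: $- 6490 i \sqrt{3} \approx - 11241.0 i$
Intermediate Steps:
$M = i \sqrt{3}$ ($M = \sqrt{-3} = i \sqrt{3} \approx 1.732 i$)
$h = -1298$ ($h = -2 + \left(6 + 6\right)^{2} \left(-9\right) = -2 + 12^{2} \left(-9\right) = -2 + 144 \left(-9\right) = -2 - 1296 = -1298$)
$5 M h = 5 i \sqrt{3} \left(-1298\right) = - 6490 i \sqrt{3}$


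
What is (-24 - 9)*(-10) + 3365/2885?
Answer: 191083/577 ≈ 331.17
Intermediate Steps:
(-24 - 9)*(-10) + 3365/2885 = -33*(-10) + 3365*(1/2885) = 330 + 673/577 = 191083/577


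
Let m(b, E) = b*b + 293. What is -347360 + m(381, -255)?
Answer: -201906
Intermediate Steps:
m(b, E) = 293 + b² (m(b, E) = b² + 293 = 293 + b²)
-347360 + m(381, -255) = -347360 + (293 + 381²) = -347360 + (293 + 145161) = -347360 + 145454 = -201906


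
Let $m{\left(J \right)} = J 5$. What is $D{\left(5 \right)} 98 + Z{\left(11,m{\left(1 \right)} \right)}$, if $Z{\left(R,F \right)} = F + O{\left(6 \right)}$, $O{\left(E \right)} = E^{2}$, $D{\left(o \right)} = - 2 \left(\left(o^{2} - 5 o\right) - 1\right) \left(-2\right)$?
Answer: $-351$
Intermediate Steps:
$m{\left(J \right)} = 5 J$
$D{\left(o \right)} = -4 - 20 o + 4 o^{2}$ ($D{\left(o \right)} = - 2 \left(-1 + o^{2} - 5 o\right) \left(-2\right) = \left(2 - 2 o^{2} + 10 o\right) \left(-2\right) = -4 - 20 o + 4 o^{2}$)
$Z{\left(R,F \right)} = 36 + F$ ($Z{\left(R,F \right)} = F + 6^{2} = F + 36 = 36 + F$)
$D{\left(5 \right)} 98 + Z{\left(11,m{\left(1 \right)} \right)} = \left(-4 - 100 + 4 \cdot 5^{2}\right) 98 + \left(36 + 5 \cdot 1\right) = \left(-4 - 100 + 4 \cdot 25\right) 98 + \left(36 + 5\right) = \left(-4 - 100 + 100\right) 98 + 41 = \left(-4\right) 98 + 41 = -392 + 41 = -351$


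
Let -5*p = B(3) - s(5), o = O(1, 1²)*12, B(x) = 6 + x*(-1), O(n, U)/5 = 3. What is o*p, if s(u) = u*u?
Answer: 792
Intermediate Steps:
O(n, U) = 15 (O(n, U) = 5*3 = 15)
s(u) = u²
B(x) = 6 - x
o = 180 (o = 15*12 = 180)
p = 22/5 (p = -((6 - 1*3) - 1*5²)/5 = -((6 - 3) - 1*25)/5 = -(3 - 25)/5 = -⅕*(-22) = 22/5 ≈ 4.4000)
o*p = 180*(22/5) = 792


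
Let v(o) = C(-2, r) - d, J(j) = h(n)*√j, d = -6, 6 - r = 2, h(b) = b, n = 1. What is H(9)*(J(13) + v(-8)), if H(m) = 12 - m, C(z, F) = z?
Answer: 12 + 3*√13 ≈ 22.817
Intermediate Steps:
r = 4 (r = 6 - 1*2 = 6 - 2 = 4)
J(j) = √j (J(j) = 1*√j = √j)
v(o) = 4 (v(o) = -2 - 1*(-6) = -2 + 6 = 4)
H(9)*(J(13) + v(-8)) = (12 - 1*9)*(√13 + 4) = (12 - 9)*(4 + √13) = 3*(4 + √13) = 12 + 3*√13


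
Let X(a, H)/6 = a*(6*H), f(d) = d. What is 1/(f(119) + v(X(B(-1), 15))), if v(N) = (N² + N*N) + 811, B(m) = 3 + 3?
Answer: 1/20996130 ≈ 4.7628e-8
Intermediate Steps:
B(m) = 6
X(a, H) = 36*H*a (X(a, H) = 6*(a*(6*H)) = 6*(6*H*a) = 36*H*a)
v(N) = 811 + 2*N² (v(N) = (N² + N²) + 811 = 2*N² + 811 = 811 + 2*N²)
1/(f(119) + v(X(B(-1), 15))) = 1/(119 + (811 + 2*(36*15*6)²)) = 1/(119 + (811 + 2*3240²)) = 1/(119 + (811 + 2*10497600)) = 1/(119 + (811 + 20995200)) = 1/(119 + 20996011) = 1/20996130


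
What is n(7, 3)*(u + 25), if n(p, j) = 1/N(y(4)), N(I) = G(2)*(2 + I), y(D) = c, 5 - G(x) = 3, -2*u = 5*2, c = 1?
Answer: 10/3 ≈ 3.3333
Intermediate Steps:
u = -5 (u = -5*2/2 = -1/2*10 = -5)
G(x) = 2 (G(x) = 5 - 1*3 = 5 - 3 = 2)
y(D) = 1
N(I) = 4 + 2*I (N(I) = 2*(2 + I) = 4 + 2*I)
n(p, j) = 1/6 (n(p, j) = 1/(4 + 2*1) = 1/(4 + 2) = 1/6)
n(7, 3)*(u + 25) = (-5 + 25)/6 = (1/6)*20 = 10/3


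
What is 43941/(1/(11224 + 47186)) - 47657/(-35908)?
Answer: 92161250577137/35908 ≈ 2.5666e+9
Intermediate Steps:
43941/(1/(11224 + 47186)) - 47657/(-35908) = 43941/(1/58410) - 47657*(-1/35908) = 43941/(1/58410) + 47657/35908 = 43941*58410 + 47657/35908 = 2566593810 + 47657/35908 = 92161250577137/35908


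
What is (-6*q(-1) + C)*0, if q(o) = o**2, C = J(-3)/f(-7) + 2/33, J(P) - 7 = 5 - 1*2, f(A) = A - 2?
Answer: 0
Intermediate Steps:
f(A) = -2 + A
J(P) = 10 (J(P) = 7 + (5 - 1*2) = 7 + (5 - 2) = 7 + 3 = 10)
C = -104/99 (C = 10/(-2 - 7) + 2/33 = 10/(-9) + 2*(1/33) = 10*(-1/9) + 2/33 = -10/9 + 2/33 = -104/99 ≈ -1.0505)
(-6*q(-1) + C)*0 = (-6*(-1)**2 - 104/99)*0 = (-6*1 - 104/99)*0 = (-6 - 104/99)*0 = -698/99*0 = 0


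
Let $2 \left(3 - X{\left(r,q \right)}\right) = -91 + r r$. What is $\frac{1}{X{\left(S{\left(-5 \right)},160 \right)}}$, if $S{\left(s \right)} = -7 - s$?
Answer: $\frac{2}{93} \approx 0.021505$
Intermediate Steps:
$X{\left(r,q \right)} = \frac{97}{2} - \frac{r^{2}}{2}$ ($X{\left(r,q \right)} = 3 - \frac{-91 + r r}{2} = 3 - \frac{-91 + r^{2}}{2} = 3 - \left(- \frac{91}{2} + \frac{r^{2}}{2}\right) = \frac{97}{2} - \frac{r^{2}}{2}$)
$\frac{1}{X{\left(S{\left(-5 \right)},160 \right)}} = \frac{1}{\frac{97}{2} - \frac{\left(-7 - -5\right)^{2}}{2}} = \frac{1}{\frac{97}{2} - \frac{\left(-7 + 5\right)^{2}}{2}} = \frac{1}{\frac{97}{2} - \frac{\left(-2\right)^{2}}{2}} = \frac{1}{\frac{97}{2} - 2} = \frac{1}{\frac{93}{2}} = \frac{2}{93}$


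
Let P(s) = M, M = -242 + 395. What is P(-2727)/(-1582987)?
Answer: -153/1582987 ≈ -9.6653e-5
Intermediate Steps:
M = 153
P(s) = 153
P(-2727)/(-1582987) = 153/(-1582987) = 153*(-1/1582987) = -153/1582987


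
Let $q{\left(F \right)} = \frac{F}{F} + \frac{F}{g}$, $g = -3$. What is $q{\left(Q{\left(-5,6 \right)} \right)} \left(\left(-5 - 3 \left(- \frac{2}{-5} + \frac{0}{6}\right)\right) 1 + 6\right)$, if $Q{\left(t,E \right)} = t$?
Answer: $- \frac{8}{15} \approx -0.53333$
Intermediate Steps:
$q{\left(F \right)} = 1 - \frac{F}{3}$ ($q{\left(F \right)} = \frac{F}{F} + \frac{F}{-3} = 1 + F \left(- \frac{1}{3}\right) = 1 - \frac{F}{3}$)
$q{\left(Q{\left(-5,6 \right)} \right)} \left(\left(-5 - 3 \left(- \frac{2}{-5} + \frac{0}{6}\right)\right) 1 + 6\right) = \left(1 - - \frac{5}{3}\right) \left(\left(-5 - 3 \left(- \frac{2}{-5} + \frac{0}{6}\right)\right) 1 + 6\right) = \left(1 + \frac{5}{3}\right) \left(\left(-5 - 3 \left(\left(-2\right) \left(- \frac{1}{5}\right) + 0 \cdot \frac{1}{6}\right)\right) 1 + 6\right) = \frac{8 \left(\left(-5 - 3 \left(\frac{2}{5} + 0\right)\right) 1 + 6\right)}{3} = \frac{8 \left(\left(-5 - \frac{6}{5}\right) 1 + 6\right)}{3} = \frac{8 \left(\left(- \frac{31}{5}\right) 1 + 6\right)}{3} = \frac{8 \left(- \frac{31}{5} + 6\right)}{3} = \frac{8}{3} \left(- \frac{1}{5}\right) = - \frac{8}{15}$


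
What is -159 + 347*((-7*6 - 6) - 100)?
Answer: -51515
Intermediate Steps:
-159 + 347*((-7*6 - 6) - 100) = -159 + 347*((-42 - 6) - 100) = -159 + 347*(-48 - 100) = -159 + 347*(-148) = -159 - 51356 = -51515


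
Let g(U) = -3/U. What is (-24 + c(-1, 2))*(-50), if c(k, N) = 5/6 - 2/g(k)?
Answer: 3575/3 ≈ 1191.7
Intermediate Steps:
c(k, N) = 5/6 + 2*k/3 (c(k, N) = 5/6 - 2*(-k/3) = 5*(1/6) - (-2)*k/3 = 5/6 + 2*k/3)
(-24 + c(-1, 2))*(-50) = (-24 + (5/6 + (2/3)*(-1)))*(-50) = (-24 + (5/6 - 2/3))*(-50) = (-24 + 1/6)*(-50) = -143/6*(-50) = 3575/3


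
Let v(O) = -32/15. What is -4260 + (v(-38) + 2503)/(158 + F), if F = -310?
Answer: -9750313/2280 ≈ -4276.5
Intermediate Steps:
v(O) = -32/15 (v(O) = -32*1/15 = -32/15)
-4260 + (v(-38) + 2503)/(158 + F) = -4260 + (-32/15 + 2503)/(158 - 310) = -4260 + (37513/15)/(-152) = -4260 + (37513/15)*(-1/152) = -4260 - 37513/2280 = -9750313/2280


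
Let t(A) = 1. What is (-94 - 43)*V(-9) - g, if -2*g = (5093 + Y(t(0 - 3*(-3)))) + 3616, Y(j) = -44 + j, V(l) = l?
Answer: 5566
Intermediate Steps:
g = -4333 (g = -((5093 + (-44 + 1)) + 3616)/2 = -((5093 - 43) + 3616)/2 = -(5050 + 3616)/2 = -½*8666 = -4333)
(-94 - 43)*V(-9) - g = (-94 - 43)*(-9) - 1*(-4333) = -137*(-9) + 4333 = 1233 + 4333 = 5566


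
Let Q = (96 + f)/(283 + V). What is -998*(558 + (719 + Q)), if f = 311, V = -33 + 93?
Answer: -437541164/343 ≈ -1.2756e+6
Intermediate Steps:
V = 60
Q = 407/343 (Q = (96 + 311)/(283 + 60) = 407/343 ≈ 1.1866)
-998*(558 + (719 + Q)) = -998*(558 + (719 + 407/343)) = -998*(558 + 247024/343) = -998*438418/343 = -437541164/343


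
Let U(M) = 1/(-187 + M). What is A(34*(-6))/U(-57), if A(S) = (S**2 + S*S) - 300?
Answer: -20235408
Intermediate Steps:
A(S) = -300 + 2*S**2 (A(S) = (S**2 + S**2) - 300 = 2*S**2 - 300 = -300 + 2*S**2)
A(34*(-6))/U(-57) = (-300 + 2*(34*(-6))**2)/(1/(-187 - 57)) = (-300 + 2*(-204)**2)/(1/(-244)) = (-300 + 2*41616)/(-1/244) = (-300 + 83232)*(-244) = 82932*(-244) = -20235408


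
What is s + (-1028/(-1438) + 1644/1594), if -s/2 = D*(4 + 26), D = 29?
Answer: -996094144/573043 ≈ -1738.3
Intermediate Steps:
s = -1740 (s = -58*(4 + 26) = -58*30 = -2*870 = -1740)
s + (-1028/(-1438) + 1644/1594) = -1740 + (-1028/(-1438) + 1644/1594) = -1740 + (-1028*(-1/1438) + 1644*(1/1594)) = -1740 + (514/719 + 822/797) = -1740 + 1000676/573043 = -996094144/573043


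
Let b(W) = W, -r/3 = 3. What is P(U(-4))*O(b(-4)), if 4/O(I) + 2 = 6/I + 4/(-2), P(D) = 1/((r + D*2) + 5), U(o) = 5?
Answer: -4/33 ≈ -0.12121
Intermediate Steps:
r = -9 (r = -3*3 = -9)
P(D) = 1/(-4 + 2*D) (P(D) = 1/((-9 + D*2) + 5) = 1/((-9 + 2*D) + 5) = 1/(-4 + 2*D))
O(I) = 4/(-4 + 6/I) (O(I) = 4/(-2 + (6/I + 4/(-2))) = 4/(-2 + (6/I + 4*(-½))) = 4/(-2 + (6/I - 2)) = 4/(-2 + (-2 + 6/I)) = 4/(-4 + 6/I))
P(U(-4))*O(b(-4)) = (1/(2*(-2 + 5)))*(-2*(-4)/(-3 + 2*(-4))) = ((½)/3)*(-2*(-4)/(-3 - 8)) = ((½)*(⅓))*(-2*(-4)/(-11)) = (-2*(-4)*(-1/11))/6 = (⅙)*(-8/11) = -4/33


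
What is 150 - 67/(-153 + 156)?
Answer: 383/3 ≈ 127.67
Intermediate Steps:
150 - 67/(-153 + 156) = 150 - 67/3 = 383/3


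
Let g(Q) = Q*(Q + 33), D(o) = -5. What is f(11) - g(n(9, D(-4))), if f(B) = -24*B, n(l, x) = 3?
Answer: -372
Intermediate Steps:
g(Q) = Q*(33 + Q)
f(11) - g(n(9, D(-4))) = -24*11 - 3*(33 + 3) = -264 - 3*36 = -264 - 1*108 = -264 - 108 = -372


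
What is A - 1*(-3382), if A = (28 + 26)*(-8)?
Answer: 2950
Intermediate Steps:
A = -432 (A = 54*(-8) = -432)
A - 1*(-3382) = -432 - 1*(-3382) = -432 + 3382 = 2950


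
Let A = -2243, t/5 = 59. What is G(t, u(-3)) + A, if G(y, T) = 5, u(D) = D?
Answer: -2238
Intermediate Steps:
t = 295 (t = 5*59 = 295)
G(t, u(-3)) + A = 5 - 2243 = -2238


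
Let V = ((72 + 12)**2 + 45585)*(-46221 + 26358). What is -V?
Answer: 1045608183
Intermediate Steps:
V = -1045608183 (V = (84**2 + 45585)*(-19863) = (7056 + 45585)*(-19863) = 52641*(-19863) = -1045608183)
-V = -1*(-1045608183) = 1045608183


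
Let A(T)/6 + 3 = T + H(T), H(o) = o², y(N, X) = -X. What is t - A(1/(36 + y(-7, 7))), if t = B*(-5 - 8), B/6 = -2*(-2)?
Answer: -247434/841 ≈ -294.21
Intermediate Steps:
B = 24 (B = 6*(-2*(-2)) = 6*4 = 24)
A(T) = -18 + 6*T + 6*T² (A(T) = -18 + 6*(T + T²) = -18 + (6*T + 6*T²) = -18 + 6*T + 6*T²)
t = -312 (t = 24*(-5 - 8) = 24*(-13) = -312)
t - A(1/(36 + y(-7, 7))) = -312 - (-18 + 6/(36 - 1*7) + 6*(1/(36 - 1*7))²) = -312 - (-18 + 6/(36 - 7) + 6*(1/(36 - 7))²) = -312 - (-18 + 6/29 + 6*(1/29)²) = -312 - (-18 + 6*(1/29) + 6*(1/29)²) = -312 - (-18 + 6/29 + 6*(1/841)) = -312 - (-18 + 6/29 + 6/841) = -312 - 1*(-14958/841) = -312 + 14958/841 = -247434/841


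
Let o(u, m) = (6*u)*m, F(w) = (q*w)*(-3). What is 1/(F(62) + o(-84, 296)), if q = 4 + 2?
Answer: -1/150300 ≈ -6.6534e-6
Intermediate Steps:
q = 6
F(w) = -18*w (F(w) = (6*w)*(-3) = -18*w)
o(u, m) = 6*m*u
1/(F(62) + o(-84, 296)) = 1/(-18*62 + 6*296*(-84)) = 1/(-1116 - 149184) = 1/(-150300) = -1/150300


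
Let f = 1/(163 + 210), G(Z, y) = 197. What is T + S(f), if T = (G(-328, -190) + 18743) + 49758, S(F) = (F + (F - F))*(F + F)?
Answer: 9557884044/139129 ≈ 68698.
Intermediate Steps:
f = 1/373 ≈ 0.0026810
S(F) = 2*F**2 (S(F) = (F + 0)*(2*F) = F*(2*F) = 2*F**2)
T = 68698 (T = (197 + 18743) + 49758 = 18940 + 49758 = 68698)
T + S(f) = 68698 + 2*(1/373)**2 = 68698 + 2*(1/139129) = 68698 + 2/139129 = 9557884044/139129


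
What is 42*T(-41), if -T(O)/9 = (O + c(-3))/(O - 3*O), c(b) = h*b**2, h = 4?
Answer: 945/41 ≈ 23.049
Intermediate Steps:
c(b) = 4*b**2
T(O) = 9*(36 + O)/(2*O) (T(O) = -9*(O + 4*(-3)**2)/(O - 3*O) = -9*(O + 4*9)/((-2*O)) = -9*(O + 36)*(-1/(2*O)) = -9*(36 + O)*(-1/(2*O)) = -(-9)*(36 + O)/(2*O) = 9*(36 + O)/(2*O))
42*T(-41) = 42*(9/2 + 162/(-41)) = 42*(9/2 + 162*(-1/41)) = 42*(9/2 - 162/41) = 42*(45/82) = 945/41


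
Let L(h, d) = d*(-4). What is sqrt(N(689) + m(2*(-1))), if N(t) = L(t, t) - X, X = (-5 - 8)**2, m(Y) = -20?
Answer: I*sqrt(2945) ≈ 54.268*I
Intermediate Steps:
X = 169 (X = (-13)**2 = 169)
L(h, d) = -4*d
N(t) = -169 - 4*t (N(t) = -4*t - 1*169 = -4*t - 169 = -169 - 4*t)
sqrt(N(689) + m(2*(-1))) = sqrt((-169 - 4*689) - 20) = sqrt((-169 - 2756) - 20) = sqrt(-2925 - 20) = sqrt(-2945) = I*sqrt(2945)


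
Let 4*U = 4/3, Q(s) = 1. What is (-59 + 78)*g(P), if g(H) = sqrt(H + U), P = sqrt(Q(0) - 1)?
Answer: 19*sqrt(3)/3 ≈ 10.970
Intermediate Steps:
U = 1/3 (U = (4/3)/4 = (4*(1/3))/4 = (1/4)*(4/3) = 1/3 ≈ 0.33333)
P = 0 (P = sqrt(1 - 1) = sqrt(0) = 0)
g(H) = sqrt(1/3 + H) (g(H) = sqrt(H + 1/3) = sqrt(1/3 + H))
(-59 + 78)*g(P) = (-59 + 78)*(sqrt(3 + 9*0)/3) = 19*(sqrt(3 + 0)/3) = 19*(sqrt(3)/3) = 19*sqrt(3)/3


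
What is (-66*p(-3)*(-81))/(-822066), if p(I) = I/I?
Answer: -891/137011 ≈ -0.0065031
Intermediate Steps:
p(I) = 1
(-66*p(-3)*(-81))/(-822066) = (-66*1*(-81))/(-822066) = -66*(-81)*(-1/822066) = 5346*(-1/822066) = -891/137011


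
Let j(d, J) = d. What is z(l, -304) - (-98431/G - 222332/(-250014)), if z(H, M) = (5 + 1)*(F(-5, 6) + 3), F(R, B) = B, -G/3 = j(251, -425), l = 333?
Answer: -2435079127/31376757 ≈ -77.608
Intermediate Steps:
G = -753 (G = -3*251 = -753)
z(H, M) = 54 (z(H, M) = (5 + 1)*(6 + 3) = 6*9 = 54)
z(l, -304) - (-98431/G - 222332/(-250014)) = 54 - (-98431/(-753) - 222332/(-250014)) = 54 - (-98431*(-1/753) - 222332*(-1/250014)) = 54 - (98431/753 + 111166/125007) = 54 - 1*4129424005/31376757 = 54 - 4129424005/31376757 = -2435079127/31376757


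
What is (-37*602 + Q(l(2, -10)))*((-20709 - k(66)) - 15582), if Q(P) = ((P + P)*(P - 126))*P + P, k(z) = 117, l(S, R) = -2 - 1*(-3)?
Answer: 820017384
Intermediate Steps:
l(S, R) = 1 (l(S, R) = -2 + 3 = 1)
Q(P) = P + 2*P²*(-126 + P) (Q(P) = ((2*P)*(-126 + P))*P + P = (2*P*(-126 + P))*P + P = 2*P²*(-126 + P) + P = P + 2*P²*(-126 + P))
(-37*602 + Q(l(2, -10)))*((-20709 - k(66)) - 15582) = (-37*602 + 1*(1 - 252*1 + 2*1²))*((-20709 - 1*117) - 15582) = (-22274 + 1*(1 - 252 + 2*1))*((-20709 - 117) - 15582) = (-22274 + 1*(1 - 252 + 2))*(-20826 - 15582) = (-22274 + 1*(-249))*(-36408) = (-22274 - 249)*(-36408) = -22523*(-36408) = 820017384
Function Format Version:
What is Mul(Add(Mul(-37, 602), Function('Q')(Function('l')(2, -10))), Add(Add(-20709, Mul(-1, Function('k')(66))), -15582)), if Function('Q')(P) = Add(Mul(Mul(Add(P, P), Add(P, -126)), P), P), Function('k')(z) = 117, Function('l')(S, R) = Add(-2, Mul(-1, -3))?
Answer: 820017384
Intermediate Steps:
Function('l')(S, R) = 1 (Function('l')(S, R) = Add(-2, 3) = 1)
Function('Q')(P) = Add(P, Mul(2, Pow(P, 2), Add(-126, P))) (Function('Q')(P) = Add(Mul(Mul(Mul(2, P), Add(-126, P)), P), P) = Add(Mul(Mul(2, P, Add(-126, P)), P), P) = Add(Mul(2, Pow(P, 2), Add(-126, P)), P) = Add(P, Mul(2, Pow(P, 2), Add(-126, P))))
Mul(Add(Mul(-37, 602), Function('Q')(Function('l')(2, -10))), Add(Add(-20709, Mul(-1, Function('k')(66))), -15582)) = Mul(Add(Mul(-37, 602), Mul(1, Add(1, Mul(-252, 1), Mul(2, Pow(1, 2))))), Add(Add(-20709, Mul(-1, 117)), -15582)) = Mul(Add(-22274, Mul(1, Add(1, -252, Mul(2, 1)))), Add(Add(-20709, -117), -15582)) = Mul(Add(-22274, Mul(1, Add(1, -252, 2))), Add(-20826, -15582)) = Mul(Add(-22274, Mul(1, -249)), -36408) = Mul(Add(-22274, -249), -36408) = Mul(-22523, -36408) = 820017384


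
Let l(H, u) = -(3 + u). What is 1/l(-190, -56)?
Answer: 1/53 ≈ 0.018868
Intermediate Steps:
l(H, u) = -3 - u
1/l(-190, -56) = 1/(-3 - 1*(-56)) = 1/(-3 + 56) = 1/53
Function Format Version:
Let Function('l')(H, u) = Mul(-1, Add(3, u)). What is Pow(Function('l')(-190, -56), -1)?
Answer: Rational(1, 53) ≈ 0.018868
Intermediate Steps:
Function('l')(H, u) = Add(-3, Mul(-1, u))
Pow(Function('l')(-190, -56), -1) = Pow(Add(-3, Mul(-1, -56)), -1) = Pow(Add(-3, 56), -1) = Pow(53, -1) = Rational(1, 53)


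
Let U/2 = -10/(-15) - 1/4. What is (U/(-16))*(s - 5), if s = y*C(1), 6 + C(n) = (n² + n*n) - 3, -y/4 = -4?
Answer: 195/32 ≈ 6.0938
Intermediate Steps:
y = 16 (y = -4*(-4) = 16)
U = ⅚ (U = 2*(-10/(-15) - 1/4) = 2*(-10*(-1/15) - 1*¼) = 2*(⅔ - ¼) = 2*(5/12) = ⅚ ≈ 0.83333)
C(n) = -9 + 2*n² (C(n) = -6 + ((n² + n*n) - 3) = -6 + ((n² + n²) - 3) = -6 + (2*n² - 3) = -6 + (-3 + 2*n²) = -9 + 2*n²)
s = -112 (s = 16*(-9 + 2*1²) = 16*(-9 + 2*1) = 16*(-9 + 2) = 16*(-7) = -112)
(U/(-16))*(s - 5) = ((⅚)/(-16))*(-112 - 5) = ((⅚)*(-1/16))*(-117) = -5/96*(-117) = 195/32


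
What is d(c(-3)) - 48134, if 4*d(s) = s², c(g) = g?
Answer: -192527/4 ≈ -48132.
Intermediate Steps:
d(s) = s²/4
d(c(-3)) - 48134 = (¼)*(-3)² - 48134 = (¼)*9 - 48134 = 9/4 - 48134 = -192527/4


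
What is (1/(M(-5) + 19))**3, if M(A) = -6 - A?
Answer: 1/5832 ≈ 0.00017147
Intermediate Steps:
(1/(M(-5) + 19))**3 = (1/((-6 - 1*(-5)) + 19))**3 = (1/((-6 + 5) + 19))**3 = (1/(-1 + 19))**3 = (1/18)**3 = 1/5832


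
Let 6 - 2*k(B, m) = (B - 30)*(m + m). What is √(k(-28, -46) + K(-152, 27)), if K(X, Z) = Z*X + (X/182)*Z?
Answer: I*√56240821/91 ≈ 82.411*I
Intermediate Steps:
k(B, m) = 3 - m*(-30 + B) (k(B, m) = 3 - (B - 30)*(m + m)/2 = 3 - (-30 + B)*2*m/2 = 3 - m*(-30 + B))
K(X, Z) = 183*X*Z/182 (K(X, Z) = X*Z + (X*(1/182))*Z = X*Z + (X/182)*Z = X*Z + X*Z/182 = 183*X*Z/182)
√(k(-28, -46) + K(-152, 27)) = √((3 + 30*(-46) - 1*(-28)*(-46)) + (183/182)*(-152)*27) = √((3 - 1380 - 1288) - 375516/91) = √(-2665 - 375516/91) = √(-618031/91) = I*√56240821/91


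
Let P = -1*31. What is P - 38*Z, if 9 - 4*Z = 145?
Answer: 1261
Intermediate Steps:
Z = -34 (Z = 9/4 - ¼*145 = 9/4 - 145/4 = -34)
P = -31
P - 38*Z = -31 - 38*(-34) = -31 + 1292 = 1261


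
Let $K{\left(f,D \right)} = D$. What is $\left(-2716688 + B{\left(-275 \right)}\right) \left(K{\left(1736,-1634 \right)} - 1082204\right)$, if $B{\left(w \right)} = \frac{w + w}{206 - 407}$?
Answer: $\frac{591833791286444}{201} \approx 2.9444 \cdot 10^{12}$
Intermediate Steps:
$B{\left(w \right)} = - \frac{2 w}{201}$ ($B{\left(w \right)} = \frac{2 w}{-201} = 2 w \left(- \frac{1}{201}\right) = - \frac{2 w}{201}$)
$\left(-2716688 + B{\left(-275 \right)}\right) \left(K{\left(1736,-1634 \right)} - 1082204\right) = \left(-2716688 - - \frac{550}{201}\right) \left(-1634 - 1082204\right) = \left(-2716688 + \frac{550}{201}\right) \left(-1083838\right) = \left(- \frac{546053738}{201}\right) \left(-1083838\right) = \frac{591833791286444}{201}$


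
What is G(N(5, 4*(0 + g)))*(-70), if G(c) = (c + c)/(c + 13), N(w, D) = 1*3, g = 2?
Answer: -105/4 ≈ -26.250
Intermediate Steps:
N(w, D) = 3
G(c) = 2*c/(13 + c) (G(c) = (2*c)/(13 + c) = 2*c/(13 + c))
G(N(5, 4*(0 + g)))*(-70) = (2*3/(13 + 3))*(-70) = (2*3/16)*(-70) = (2*3*(1/16))*(-70) = (3/8)*(-70) = -105/4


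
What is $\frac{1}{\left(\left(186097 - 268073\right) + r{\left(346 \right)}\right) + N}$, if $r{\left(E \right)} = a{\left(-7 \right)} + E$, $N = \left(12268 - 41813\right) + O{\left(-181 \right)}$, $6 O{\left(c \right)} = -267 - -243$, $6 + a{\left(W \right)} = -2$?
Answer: $- \frac{1}{111187} \approx -8.9939 \cdot 10^{-6}$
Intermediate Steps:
$a{\left(W \right)} = -8$ ($a{\left(W \right)} = -6 - 2 = -8$)
$O{\left(c \right)} = -4$ ($O{\left(c \right)} = \frac{-267 - -243}{6} = \frac{-267 + 243}{6} = \frac{1}{6} \left(-24\right) = -4$)
$N = -29549$ ($N = \left(12268 - 41813\right) - 4 = -29545 - 4 = -29549$)
$r{\left(E \right)} = -8 + E$
$\frac{1}{\left(\left(186097 - 268073\right) + r{\left(346 \right)}\right) + N} = \frac{1}{\left(\left(186097 - 268073\right) + \left(-8 + 346\right)\right) - 29549} = \frac{1}{\left(-81976 + 338\right) - 29549} = \frac{1}{-81638 - 29549} = \frac{1}{-111187} = - \frac{1}{111187}$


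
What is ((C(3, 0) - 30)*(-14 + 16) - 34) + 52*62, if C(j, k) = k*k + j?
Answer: 3136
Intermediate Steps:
C(j, k) = j + k**2 (C(j, k) = k**2 + j = j + k**2)
((C(3, 0) - 30)*(-14 + 16) - 34) + 52*62 = (((3 + 0**2) - 30)*(-14 + 16) - 34) + 52*62 = (((3 + 0) - 30)*2 - 34) + 3224 = ((3 - 30)*2 - 34) + 3224 = (-27*2 - 34) + 3224 = (-54 - 34) + 3224 = -88 + 3224 = 3136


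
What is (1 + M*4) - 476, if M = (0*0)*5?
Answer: -475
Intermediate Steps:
M = 0 (M = 0*5 = 0)
(1 + M*4) - 476 = (1 + 0*4) - 476 = (1 + 0) - 476 = 1 - 476 = -475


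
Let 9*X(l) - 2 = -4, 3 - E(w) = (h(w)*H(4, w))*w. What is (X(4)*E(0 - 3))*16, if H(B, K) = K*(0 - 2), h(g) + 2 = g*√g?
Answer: 352/3 + 192*I*√3 ≈ 117.33 + 332.55*I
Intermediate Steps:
h(g) = -2 + g^(3/2) (h(g) = -2 + g*√g = -2 + g^(3/2))
H(B, K) = -2*K (H(B, K) = K*(-2) = -2*K)
E(w) = 3 + 2*w²*(-2 + w^(3/2)) (E(w) = 3 - (-2 + w^(3/2))*(-2*w)*w = 3 - (-2*w*(-2 + w^(3/2)))*w = 3 - (-2)*w²*(-2 + w^(3/2)) = 3 + 2*w²*(-2 + w^(3/2)))
X(l) = -2/9 (X(l) = 2/9 + (⅑)*(-4) = 2/9 - 4/9 = -2/9)
(X(4)*E(0 - 3))*16 = -2*(3 + 2*(0 - 3)²*(-2 + (0 - 3)^(3/2)))/9*16 = -2*(3 + 2*(-3)²*(-2 + (-3)^(3/2)))/9*16 = -2*(3 + 2*9*(-2 - 3*I*√3))/9*16 = -2*(3 + (-36 - 54*I*√3))/9*16 = -2*(-33 - 54*I*√3)/9*16 = (22/3 + 12*I*√3)*16 = 352/3 + 192*I*√3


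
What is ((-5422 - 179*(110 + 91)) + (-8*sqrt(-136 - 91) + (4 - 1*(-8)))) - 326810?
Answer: -368199 - 8*I*sqrt(227) ≈ -3.682e+5 - 120.53*I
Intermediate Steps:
((-5422 - 179*(110 + 91)) + (-8*sqrt(-136 - 91) + (4 - 1*(-8)))) - 326810 = ((-5422 - 179*201) + (-8*I*sqrt(227) + (4 + 8))) - 326810 = ((-5422 - 35979) + (-8*I*sqrt(227) + 12)) - 326810 = (-41401 + (-8*I*sqrt(227) + 12)) - 326810 = (-41401 + (12 - 8*I*sqrt(227))) - 326810 = (-41389 - 8*I*sqrt(227)) - 326810 = -368199 - 8*I*sqrt(227)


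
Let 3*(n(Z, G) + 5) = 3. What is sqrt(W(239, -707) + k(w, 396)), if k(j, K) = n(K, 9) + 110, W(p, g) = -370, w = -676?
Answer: 2*I*sqrt(66) ≈ 16.248*I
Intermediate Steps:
n(Z, G) = -4 (n(Z, G) = -5 + (1/3)*3 = -5 + 1 = -4)
k(j, K) = 106 (k(j, K) = -4 + 110 = 106)
sqrt(W(239, -707) + k(w, 396)) = sqrt(-370 + 106) = sqrt(-264) = 2*I*sqrt(66)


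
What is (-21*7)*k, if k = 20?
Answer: -2940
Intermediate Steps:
(-21*7)*k = -21*7*20 = -147*20 = -2940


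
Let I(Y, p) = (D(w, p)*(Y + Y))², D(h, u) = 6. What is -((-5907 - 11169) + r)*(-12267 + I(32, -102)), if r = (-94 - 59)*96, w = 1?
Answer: 4294143396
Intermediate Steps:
r = -14688 (r = -153*96 = -14688)
I(Y, p) = 144*Y² (I(Y, p) = (6*(Y + Y))² = (6*(2*Y))² = (12*Y)² = 144*Y²)
-((-5907 - 11169) + r)*(-12267 + I(32, -102)) = -((-5907 - 11169) - 14688)*(-12267 + 144*32²) = -(-17076 - 14688)*(-12267 + 144*1024) = -(-31764)*(-12267 + 147456) = -(-31764)*135189 = -1*(-4294143396) = 4294143396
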